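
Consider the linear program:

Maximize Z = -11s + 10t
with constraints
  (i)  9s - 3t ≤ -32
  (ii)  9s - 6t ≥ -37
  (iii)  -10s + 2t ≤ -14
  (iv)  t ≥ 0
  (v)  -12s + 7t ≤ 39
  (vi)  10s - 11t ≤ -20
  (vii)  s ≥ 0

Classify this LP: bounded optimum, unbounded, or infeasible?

infeasible

The boundaries 9s - 6t = -37 and -10s + 2t = -14 meet at (79/21, 248/21), but that point violates 9s - 3t ≤ -32. Every candidate vertex is excluded by some other constraint, so the feasible region is empty.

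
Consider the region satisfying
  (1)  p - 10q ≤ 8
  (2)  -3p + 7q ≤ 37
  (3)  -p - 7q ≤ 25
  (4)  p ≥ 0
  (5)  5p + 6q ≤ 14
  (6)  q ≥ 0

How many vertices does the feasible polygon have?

Pairwise boundary intersections that survive every other constraint:
  (0, 7/3)
  (0, 0)
  (14/5, 0)

3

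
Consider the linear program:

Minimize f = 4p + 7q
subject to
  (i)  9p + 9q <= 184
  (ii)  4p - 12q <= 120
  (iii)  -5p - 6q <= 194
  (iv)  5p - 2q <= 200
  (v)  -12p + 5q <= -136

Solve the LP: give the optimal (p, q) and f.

The binding constraints are 4p - 12q = 120 and -12p + 5q = -136.
Solving simultaneously gives p = 258/31, q = -224/31.

p = 258/31, q = -224/31, minimum f = -536/31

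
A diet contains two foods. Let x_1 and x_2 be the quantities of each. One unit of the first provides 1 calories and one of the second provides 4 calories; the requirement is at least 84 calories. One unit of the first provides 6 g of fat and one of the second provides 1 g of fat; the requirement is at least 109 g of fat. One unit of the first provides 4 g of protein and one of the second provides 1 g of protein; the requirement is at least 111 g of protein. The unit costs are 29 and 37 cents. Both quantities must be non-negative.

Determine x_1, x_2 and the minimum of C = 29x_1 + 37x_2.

Feasible corners and C = 29x_1 + 37x_2:
  (0, 111) → C = 4107
  (84, 0) → C = 2436
  (24, 15) → C = 1251
The feasible region is unbounded (it extends along (0, 1), (1, 0)), but C strictly increases along every unbounded feasible direction, so there is no improving ray and the minimum is attained at a vertex.

x_1 = 24, x_2 = 15, minimum C = 1251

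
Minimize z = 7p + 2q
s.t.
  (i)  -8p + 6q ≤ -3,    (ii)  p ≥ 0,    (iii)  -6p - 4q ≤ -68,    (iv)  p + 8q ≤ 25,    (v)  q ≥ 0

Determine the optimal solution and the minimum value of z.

p = 111/11, q = 41/22, minimum z = 818/11

The optimum lies where -6p - 4q = -68 and p + 8q = 25.
Solving simultaneously gives p = 111/11, q = 41/22.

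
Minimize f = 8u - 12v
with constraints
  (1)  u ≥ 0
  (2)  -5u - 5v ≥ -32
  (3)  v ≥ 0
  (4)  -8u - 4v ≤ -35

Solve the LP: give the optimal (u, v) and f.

Corner points and f = 8u - 12v:
  (32/5, 0) → f = 256/5
  (47/20, 81/20) → f = -149/5
  (35/8, 0) → f = 35

At the optimal vertex, -5u - 5v = -32 and -8u - 4v = -35.
Solving simultaneously gives u = 47/20, v = 81/20.

u = 47/20, v = 81/20, minimum f = -149/5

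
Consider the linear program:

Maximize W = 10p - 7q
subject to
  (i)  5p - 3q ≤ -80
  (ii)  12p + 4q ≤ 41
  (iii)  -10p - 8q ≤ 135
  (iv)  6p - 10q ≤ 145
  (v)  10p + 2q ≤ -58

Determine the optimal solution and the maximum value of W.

Extreme points and W = 10p - 7q:
  (-209/14, 25/14) → W = -2265/14
  (-167/20, 51/4) → W = -691/4
  (-157/8, 553/8) → W = -5441/8
The feasible region is unbounded (it extends along (-1, 3), (-4, 5)), but W strictly decreases along every unbounded feasible direction, so there is no improving ray and the maximum is attained at a vertex.

At the optimal vertex, 5p - 3q = -80 and -10p - 8q = 135.
Solving simultaneously gives p = -209/14, q = 25/14.

p = -209/14, q = 25/14, maximum W = -2265/14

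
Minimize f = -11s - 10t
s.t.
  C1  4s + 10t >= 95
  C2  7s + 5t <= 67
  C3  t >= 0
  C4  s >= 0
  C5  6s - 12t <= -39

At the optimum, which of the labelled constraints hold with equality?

C2 and C4

Vertices and f = -11s - 10t:
  (39/10, 397/50) → f = -1223/10
  (0, 19/2) → f = -95
  (0, 67/5) → f = -134

The minimum is at (0, 67/5). Substituting into each constraint, equality holds for C2 and C4; the remaining constraints have slack.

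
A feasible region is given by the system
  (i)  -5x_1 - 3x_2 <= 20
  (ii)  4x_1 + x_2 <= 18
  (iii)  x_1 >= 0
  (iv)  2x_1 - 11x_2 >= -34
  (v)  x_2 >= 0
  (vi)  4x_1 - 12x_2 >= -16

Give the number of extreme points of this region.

Pairwise boundary intersections that survive every other constraint:
  (9/2, 0)
  (50/13, 34/13)
  (0, 0)
  (0, 4/3)

4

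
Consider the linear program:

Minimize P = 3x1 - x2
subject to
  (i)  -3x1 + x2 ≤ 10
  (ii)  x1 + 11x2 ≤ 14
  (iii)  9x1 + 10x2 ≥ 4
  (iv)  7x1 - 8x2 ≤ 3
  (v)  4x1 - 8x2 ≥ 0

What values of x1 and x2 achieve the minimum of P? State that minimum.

The binding constraints are 9x1 + 10x2 = 4 and 4x1 - 8x2 = 0.
Solving simultaneously gives x1 = 2/7, x2 = 1/7.

x1 = 2/7, x2 = 1/7, minimum P = 5/7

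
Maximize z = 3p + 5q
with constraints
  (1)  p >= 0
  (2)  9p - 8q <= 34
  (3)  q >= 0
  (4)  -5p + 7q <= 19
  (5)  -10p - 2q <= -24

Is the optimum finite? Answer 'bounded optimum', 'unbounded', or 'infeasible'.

bounded optimum

Feasible corners and z = 3p + 5q:
  (34/9, 0) → z = 34/3
  (390/23, 341/23) → z = 125
  (12/5, 0) → z = 36/5
  (13/8, 31/8) → z = 97/4
The feasible region has finitely many vertices and no improving ray; the maximum is 125 at (390/23, 341/23).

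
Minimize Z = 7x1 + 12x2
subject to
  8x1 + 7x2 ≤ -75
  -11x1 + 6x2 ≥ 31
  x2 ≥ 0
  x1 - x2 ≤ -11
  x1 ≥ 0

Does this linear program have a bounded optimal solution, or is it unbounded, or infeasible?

infeasible

The boundaries 8x1 + 7x2 = -75 and x1 - x2 = -11 meet at (-152/15, 13/15), but that point violates x1 ≥ 0. Every candidate vertex is excluded by some other constraint, so the feasible region is empty.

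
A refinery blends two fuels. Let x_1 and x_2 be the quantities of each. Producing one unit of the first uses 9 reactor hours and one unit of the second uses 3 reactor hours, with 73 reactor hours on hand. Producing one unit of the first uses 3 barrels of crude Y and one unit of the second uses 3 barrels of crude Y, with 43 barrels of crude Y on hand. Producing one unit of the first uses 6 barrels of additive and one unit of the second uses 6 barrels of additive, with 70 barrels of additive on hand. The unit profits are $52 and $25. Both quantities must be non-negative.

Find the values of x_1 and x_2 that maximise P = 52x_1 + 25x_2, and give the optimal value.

x_1 = 19/3, x_2 = 16/3, maximum P = 1388/3

Feasible corners and P = 52x_1 + 25x_2:
  (0, 0) → P = 0
  (0, 35/3) → P = 875/3
  (73/9, 0) → P = 3796/9
  (19/3, 16/3) → P = 1388/3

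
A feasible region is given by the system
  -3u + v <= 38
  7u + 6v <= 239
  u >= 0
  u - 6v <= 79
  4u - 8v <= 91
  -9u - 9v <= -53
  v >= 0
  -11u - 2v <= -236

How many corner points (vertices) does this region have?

Intersecting each pair of boundary lines and keeping only the points that satisfy every inequality leaves:
  (1229/40, 319/80)
  (469/26, 977/52)
  (91/4, 0)
  (236/11, 0)

4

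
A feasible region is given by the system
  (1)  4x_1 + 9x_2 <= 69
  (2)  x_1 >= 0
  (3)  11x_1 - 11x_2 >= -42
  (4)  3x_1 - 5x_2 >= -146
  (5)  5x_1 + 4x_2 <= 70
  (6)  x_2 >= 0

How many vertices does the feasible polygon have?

Pairwise boundary intersections that survive every other constraint:
  (381/143, 927/143)
  (354/29, 65/29)
  (0, 42/11)
  (0, 0)
  (14, 0)

5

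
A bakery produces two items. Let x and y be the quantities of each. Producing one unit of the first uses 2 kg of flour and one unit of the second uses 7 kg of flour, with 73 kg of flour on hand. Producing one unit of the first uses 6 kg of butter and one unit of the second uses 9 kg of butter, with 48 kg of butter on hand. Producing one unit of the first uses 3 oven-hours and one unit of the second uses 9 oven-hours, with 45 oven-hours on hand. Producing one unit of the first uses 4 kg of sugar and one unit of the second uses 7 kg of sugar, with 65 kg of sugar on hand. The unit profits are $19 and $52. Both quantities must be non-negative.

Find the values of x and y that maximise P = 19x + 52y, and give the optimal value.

Extreme points and P = 19x + 52y:
  (0, 0) → P = 0
  (0, 5) → P = 260
  (8, 0) → P = 152
  (1, 14/3) → P = 785/3

At the optimal vertex, 6x + 9y = 48 and 3x + 9y = 45.
Solving simultaneously gives x = 1, y = 14/3.

x = 1, y = 14/3, maximum P = 785/3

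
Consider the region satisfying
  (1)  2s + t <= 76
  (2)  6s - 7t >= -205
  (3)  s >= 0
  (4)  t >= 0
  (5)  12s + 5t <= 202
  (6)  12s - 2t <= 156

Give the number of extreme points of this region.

5

Pairwise boundary intersections that survive every other constraint:
  (0, 205/7)
  (389/114, 612/19)
  (0, 0)
  (13, 0)
  (296/21, 46/7)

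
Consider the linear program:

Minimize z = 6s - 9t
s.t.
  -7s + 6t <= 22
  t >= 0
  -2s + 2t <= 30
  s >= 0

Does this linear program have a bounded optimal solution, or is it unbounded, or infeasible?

From the feasible point (68, 83), moving in the direction (2, 2) keeps every constraint satisfied while z decreases without bound.

unbounded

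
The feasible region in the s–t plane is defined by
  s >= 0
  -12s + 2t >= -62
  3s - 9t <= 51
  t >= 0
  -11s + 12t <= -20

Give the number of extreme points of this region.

3

Of the 10 pairwise boundary intersections, those satisfying every inequality are:
  (31/6, 0)
  (352/61, 221/61)
  (20/11, 0)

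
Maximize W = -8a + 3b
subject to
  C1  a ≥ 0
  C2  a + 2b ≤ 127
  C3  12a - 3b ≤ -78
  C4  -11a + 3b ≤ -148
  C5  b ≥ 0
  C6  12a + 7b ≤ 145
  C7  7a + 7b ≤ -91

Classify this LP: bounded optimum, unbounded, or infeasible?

The boundaries 12a + 7b = 145 and 7a + 7b = -91 meet at (236/5, -301/5), but that point violates 12a - 3b ≤ -78. Every candidate vertex is excluded by some other constraint, so the feasible region is empty.

infeasible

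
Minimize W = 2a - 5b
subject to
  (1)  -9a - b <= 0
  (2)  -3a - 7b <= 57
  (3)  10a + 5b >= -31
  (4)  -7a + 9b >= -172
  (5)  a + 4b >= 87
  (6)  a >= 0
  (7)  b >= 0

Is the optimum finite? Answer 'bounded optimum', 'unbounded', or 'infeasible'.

From the feasible point (1471/37, 437/37), moving in the direction (0, 1) keeps every constraint satisfied while W decreases without bound.

unbounded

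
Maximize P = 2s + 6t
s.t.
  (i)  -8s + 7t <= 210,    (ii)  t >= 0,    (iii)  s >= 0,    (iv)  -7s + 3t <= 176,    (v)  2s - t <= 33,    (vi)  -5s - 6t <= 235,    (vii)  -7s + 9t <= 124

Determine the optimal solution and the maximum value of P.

Feasible corners and P = 2s + 6t:
  (0, 0) → P = 0
  (33/2, 0) → P = 33
  (0, 124/9) → P = 248/3
  (421/11, 479/11) → P = 3716/11

At the optimal vertex, 2s - t = 33 and -7s + 9t = 124.
Solving simultaneously gives s = 421/11, t = 479/11.

s = 421/11, t = 479/11, maximum P = 3716/11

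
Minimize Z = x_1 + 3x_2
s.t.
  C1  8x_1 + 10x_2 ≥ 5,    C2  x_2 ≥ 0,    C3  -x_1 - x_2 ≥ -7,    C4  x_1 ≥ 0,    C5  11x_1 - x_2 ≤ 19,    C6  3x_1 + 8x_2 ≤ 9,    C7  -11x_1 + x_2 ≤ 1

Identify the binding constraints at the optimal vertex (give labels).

C1 and C2

Vertices and Z = x_1 + 3x_2:
  (5/8, 0) → Z = 5/8
  (0, 1/2) → Z = 3/2
  (19/11, 0) → Z = 19/11
  (0, 1) → Z = 3
  (23/13, 6/13) → Z = 41/13
  (1/91, 102/91) → Z = 307/91

The minimum is at (5/8, 0). Substituting into each constraint, equality holds for C1 and C2; the remaining constraints have slack.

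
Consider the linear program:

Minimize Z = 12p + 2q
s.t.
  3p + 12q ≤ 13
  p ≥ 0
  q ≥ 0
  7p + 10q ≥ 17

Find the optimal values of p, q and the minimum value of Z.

Extreme points and Z = 12p + 2q:
  (13/3, 0) → Z = 52
  (37/27, 20/27) → Z = 484/27
  (17/7, 0) → Z = 204/7

The optimum lies where 3p + 12q = 13 and 7p + 10q = 17.
Solving simultaneously gives p = 37/27, q = 20/27.

p = 37/27, q = 20/27, minimum Z = 484/27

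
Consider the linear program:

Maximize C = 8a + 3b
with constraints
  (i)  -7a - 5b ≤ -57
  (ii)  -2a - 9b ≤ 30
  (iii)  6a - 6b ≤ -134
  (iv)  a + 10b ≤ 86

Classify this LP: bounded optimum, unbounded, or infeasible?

The boundaries -7a - 5b = -57 and -2a - 9b = 30 meet at (663/53, -324/53), but that point violates 6a - 6b ≤ -134. Every candidate vertex is excluded by some other constraint, so the feasible region is empty.

infeasible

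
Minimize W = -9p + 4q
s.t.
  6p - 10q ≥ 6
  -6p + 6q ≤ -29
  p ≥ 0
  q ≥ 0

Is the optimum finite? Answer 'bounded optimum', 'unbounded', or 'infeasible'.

unbounded

From the feasible point (127/12, 23/4), moving in the direction (1, 0) keeps every constraint satisfied while W decreases without bound.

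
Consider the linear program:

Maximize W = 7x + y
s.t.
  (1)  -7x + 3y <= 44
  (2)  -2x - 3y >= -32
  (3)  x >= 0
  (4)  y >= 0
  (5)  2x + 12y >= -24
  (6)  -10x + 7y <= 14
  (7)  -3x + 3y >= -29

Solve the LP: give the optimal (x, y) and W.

Feasible corners and W = 7x + y:
  (91/22, 87/11) → W = 811/22
  (61/5, 38/15) → W = 1319/15
  (0, 0) → W = 0
  (0, 2) → W = 2
  (29/3, 0) → W = 203/3

x = 61/5, y = 38/15, maximum W = 1319/15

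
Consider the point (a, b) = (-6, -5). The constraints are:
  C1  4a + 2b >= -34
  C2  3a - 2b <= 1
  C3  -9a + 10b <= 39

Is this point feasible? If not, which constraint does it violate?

C1: -34 ≥ -34 ✓
C2: -8 ≤ 1 ✓
C3: 4 ≤ 39 ✓

feasible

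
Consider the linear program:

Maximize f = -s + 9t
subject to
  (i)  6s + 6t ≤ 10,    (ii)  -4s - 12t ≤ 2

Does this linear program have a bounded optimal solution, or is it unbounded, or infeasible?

From the feasible point (11/4, -13/12), moving in the direction (-12, 4) keeps every constraint satisfied while f increases without bound.

unbounded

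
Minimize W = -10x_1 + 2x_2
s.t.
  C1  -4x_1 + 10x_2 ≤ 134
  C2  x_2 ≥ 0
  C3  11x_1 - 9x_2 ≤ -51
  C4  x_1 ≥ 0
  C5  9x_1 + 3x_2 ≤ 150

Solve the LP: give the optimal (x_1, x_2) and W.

Feasible corners and W = -10x_1 + 2x_2:
  (348/37, 635/37) → W = -2210/37
  (0, 67/5) → W = 134/5
  (0, 17/3) → W = 34/3

x_1 = 348/37, x_2 = 635/37, minimum W = -2210/37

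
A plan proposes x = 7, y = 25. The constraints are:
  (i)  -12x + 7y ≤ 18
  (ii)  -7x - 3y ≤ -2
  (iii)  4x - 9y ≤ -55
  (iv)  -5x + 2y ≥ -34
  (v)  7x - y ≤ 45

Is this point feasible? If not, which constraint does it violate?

Constraint (i): -12x + 7y = 91, which is not ≤ 18. All other constraints are satisfied.

not feasible — violates (i)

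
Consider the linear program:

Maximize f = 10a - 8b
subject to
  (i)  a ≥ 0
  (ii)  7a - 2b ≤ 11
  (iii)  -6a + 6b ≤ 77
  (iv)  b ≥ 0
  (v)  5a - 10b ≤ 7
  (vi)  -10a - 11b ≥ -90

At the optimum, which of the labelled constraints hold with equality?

Feasible corners and f = 10a - 8b:
  (0, 0) → f = 0
  (0, 90/11) → f = -720/11
  (8/5, 1/10) → f = 76/5
  (301/97, 520/97) → f = -1150/97
  (7/5, 0) → f = 14

The maximum is at (8/5, 1/10). Substituting into each constraint, equality holds for (ii) and (v); the remaining constraints have slack.

(ii) and (v)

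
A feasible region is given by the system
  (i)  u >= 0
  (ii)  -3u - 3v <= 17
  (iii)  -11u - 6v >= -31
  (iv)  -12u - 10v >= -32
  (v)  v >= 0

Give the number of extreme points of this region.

Of the 10 pairwise boundary intersections, those satisfying every inequality are:
  (0, 16/5)
  (0, 0)
  (8/3, 0)

3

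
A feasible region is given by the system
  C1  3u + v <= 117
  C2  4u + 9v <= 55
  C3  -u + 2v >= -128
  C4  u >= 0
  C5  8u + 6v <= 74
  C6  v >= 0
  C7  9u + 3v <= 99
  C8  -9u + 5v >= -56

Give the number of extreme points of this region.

5

Pairwise boundary intersections that survive every other constraint:
  (0, 55/9)
  (7, 3)
  (0, 0)
  (353/47, 109/47)
  (56/9, 0)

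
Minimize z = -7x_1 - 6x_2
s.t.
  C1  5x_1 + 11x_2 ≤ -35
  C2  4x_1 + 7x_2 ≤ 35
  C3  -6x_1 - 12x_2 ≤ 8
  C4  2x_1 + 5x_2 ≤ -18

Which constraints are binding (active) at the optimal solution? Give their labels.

C2 and C3

Corner points and z = -7x_1 - 6x_2:
  (70, -35) → z = -280
  (166/3, -85/3) → z = -652/3
  (238/3, -121/3) → z = -940/3

The minimum is at (238/3, -121/3). Substituting into each constraint, equality holds for C2 and C3; the remaining constraints have slack.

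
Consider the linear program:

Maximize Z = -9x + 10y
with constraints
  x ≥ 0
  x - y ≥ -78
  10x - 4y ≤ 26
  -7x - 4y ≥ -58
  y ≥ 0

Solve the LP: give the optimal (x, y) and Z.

x = 0, y = 29/2, maximum Z = 145

Corner points and Z = -9x + 10y:
  (0, 29/2) → Z = 145
  (0, 0) → Z = 0
  (84/17, 199/34) → Z = 239/17
  (13/5, 0) → Z = -117/5

The binding constraints are x = 0 and -7x - 4y = -58.
Solving simultaneously gives x = 0, y = 29/2.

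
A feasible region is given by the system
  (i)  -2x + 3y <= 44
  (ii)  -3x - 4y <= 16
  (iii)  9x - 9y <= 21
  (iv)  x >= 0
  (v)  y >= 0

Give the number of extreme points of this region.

Intersecting each pair of boundary lines and keeping only the points that satisfy every inequality leaves:
  (51, 146/3)
  (0, 44/3)
  (7/3, 0)
  (0, 0)

4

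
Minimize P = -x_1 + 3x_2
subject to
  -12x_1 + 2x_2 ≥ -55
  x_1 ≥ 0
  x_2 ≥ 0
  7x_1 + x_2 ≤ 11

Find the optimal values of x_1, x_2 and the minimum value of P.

x_1 = 11/7, x_2 = 0, minimum P = -11/7

Feasible corners and P = -x_1 + 3x_2:
  (0, 0) → P = 0
  (0, 11) → P = 33
  (11/7, 0) → P = -11/7

The optimum lies where x_2 = 0 and 7x_1 + x_2 = 11.
Solving simultaneously gives x_1 = 11/7, x_2 = 0.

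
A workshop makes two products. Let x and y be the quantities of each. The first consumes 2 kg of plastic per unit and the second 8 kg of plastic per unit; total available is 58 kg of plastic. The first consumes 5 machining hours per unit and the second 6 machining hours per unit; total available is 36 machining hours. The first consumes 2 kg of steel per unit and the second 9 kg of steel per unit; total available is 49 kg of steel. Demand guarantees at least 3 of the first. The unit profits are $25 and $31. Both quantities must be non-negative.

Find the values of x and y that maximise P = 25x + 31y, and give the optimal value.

x = 3, y = 7/2, maximum P = 367/2

Feasible corners and P = 25x + 31y:
  (36/5, 0) → P = 180
  (3, 0) → P = 75
  (3, 7/2) → P = 367/2

The binding constraints are 5x + 6y = 36 and x = 3.
Solving simultaneously gives x = 3, y = 7/2.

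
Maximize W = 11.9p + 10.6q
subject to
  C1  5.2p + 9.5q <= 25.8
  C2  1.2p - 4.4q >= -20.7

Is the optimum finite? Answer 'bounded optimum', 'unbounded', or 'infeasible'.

unbounded

From the feasible point (-8313/3428, 3465/857), moving in the direction (9.5, -5.2) keeps every constraint satisfied while W increases without bound.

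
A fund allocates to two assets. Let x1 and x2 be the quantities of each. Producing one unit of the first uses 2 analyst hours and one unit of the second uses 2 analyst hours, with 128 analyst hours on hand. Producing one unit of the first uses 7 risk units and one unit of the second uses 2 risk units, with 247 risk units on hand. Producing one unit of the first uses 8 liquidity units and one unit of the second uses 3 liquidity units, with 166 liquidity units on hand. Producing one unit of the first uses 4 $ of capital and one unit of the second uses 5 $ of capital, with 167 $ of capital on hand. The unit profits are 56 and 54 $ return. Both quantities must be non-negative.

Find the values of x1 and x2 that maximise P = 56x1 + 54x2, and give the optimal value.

The optimum lies where 8x1 + 3x2 = 166 and 4x1 + 5x2 = 167.
Solving simultaneously gives x1 = 47/4, x2 = 24.

x1 = 47/4, x2 = 24, maximum P = 1954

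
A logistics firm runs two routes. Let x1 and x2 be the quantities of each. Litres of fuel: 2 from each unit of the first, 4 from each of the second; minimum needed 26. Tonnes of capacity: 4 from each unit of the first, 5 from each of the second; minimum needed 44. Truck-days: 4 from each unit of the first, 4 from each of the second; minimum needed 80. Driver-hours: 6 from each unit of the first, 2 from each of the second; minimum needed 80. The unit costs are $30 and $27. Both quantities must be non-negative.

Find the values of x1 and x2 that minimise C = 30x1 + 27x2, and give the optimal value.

x1 = 10, x2 = 10, minimum C = 570

Vertices and C = 30x1 + 27x2:
  (0, 40) → C = 1080
  (20, 0) → C = 600
  (10, 10) → C = 570
The feasible region is unbounded (it extends along (0, 1), (1, 0)), but C strictly increases along every unbounded feasible direction, so there is no improving ray and the minimum is attained at a vertex.

The binding constraints are 4x1 + 4x2 = 80 and 6x1 + 2x2 = 80.
Solving simultaneously gives x1 = 10, x2 = 10.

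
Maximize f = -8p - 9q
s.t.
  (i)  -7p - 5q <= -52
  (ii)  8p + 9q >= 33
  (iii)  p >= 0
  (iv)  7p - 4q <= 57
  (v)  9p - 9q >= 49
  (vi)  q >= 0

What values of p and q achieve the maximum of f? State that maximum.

p = 52/7, q = 0, maximum f = -416/7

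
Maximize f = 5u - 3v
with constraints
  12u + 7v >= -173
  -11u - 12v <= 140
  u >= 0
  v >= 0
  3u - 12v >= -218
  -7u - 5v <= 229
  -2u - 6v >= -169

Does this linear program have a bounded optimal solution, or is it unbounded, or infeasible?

Vertices and f = 5u - 3v:
  (0, 0) → f = 0
  (0, 109/6) → f = -109/2
  (169/2, 0) → f = 845/2
  (120/7, 943/42) → f = 257/14
The feasible region has finitely many vertices and no improving ray; the maximum is 845/2 at (169/2, 0).

bounded optimum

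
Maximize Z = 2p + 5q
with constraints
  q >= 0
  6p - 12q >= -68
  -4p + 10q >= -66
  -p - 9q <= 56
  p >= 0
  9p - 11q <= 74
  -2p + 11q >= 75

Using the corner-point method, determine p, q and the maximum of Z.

Extreme points and Z = 2p + 5q:
  (818/21, 176/7) → Z = 4276/21
  (76/21, 157/21) → Z = 937/21
  (149/7, 823/77) → Z = 7393/77

p = 818/21, q = 176/7, maximum Z = 4276/21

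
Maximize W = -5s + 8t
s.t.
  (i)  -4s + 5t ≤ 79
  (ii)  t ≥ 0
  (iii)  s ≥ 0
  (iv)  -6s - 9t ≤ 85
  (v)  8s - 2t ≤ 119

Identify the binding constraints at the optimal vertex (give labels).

(i) and (v)

Extreme points and W = -5s + 8t:
  (0, 79/5) → W = 632/5
  (753/32, 277/8) → W = 5099/32
  (0, 0) → W = 0
  (119/8, 0) → W = -595/8

The maximum is at (753/32, 277/8). Substituting into each constraint, equality holds for (i) and (v); the remaining constraints have slack.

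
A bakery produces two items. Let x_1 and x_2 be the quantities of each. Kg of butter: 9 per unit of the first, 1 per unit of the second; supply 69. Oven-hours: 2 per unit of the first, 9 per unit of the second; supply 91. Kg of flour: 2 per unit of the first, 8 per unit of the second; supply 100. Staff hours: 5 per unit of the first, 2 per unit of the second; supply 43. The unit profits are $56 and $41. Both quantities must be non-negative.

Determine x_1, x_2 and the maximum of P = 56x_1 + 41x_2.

Feasible corners and P = 56x_1 + 41x_2:
  (0, 0) → P = 0
  (0, 91/9) → P = 3731/9
  (23/3, 0) → P = 1288/3
  (95/13, 42/13) → P = 7042/13
  (5, 9) → P = 649

x_1 = 5, x_2 = 9, maximum P = 649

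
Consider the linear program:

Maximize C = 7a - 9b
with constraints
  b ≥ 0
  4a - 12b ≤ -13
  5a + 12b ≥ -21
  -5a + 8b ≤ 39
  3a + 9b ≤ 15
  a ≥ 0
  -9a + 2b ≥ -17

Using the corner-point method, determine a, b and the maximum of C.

Feasible corners and C = 7a - 9b:
  (7/8, 11/8) → C = -25/4
  (0, 13/12) → C = -39/4
  (0, 5/3) → C = -15

a = 7/8, b = 11/8, maximum C = -25/4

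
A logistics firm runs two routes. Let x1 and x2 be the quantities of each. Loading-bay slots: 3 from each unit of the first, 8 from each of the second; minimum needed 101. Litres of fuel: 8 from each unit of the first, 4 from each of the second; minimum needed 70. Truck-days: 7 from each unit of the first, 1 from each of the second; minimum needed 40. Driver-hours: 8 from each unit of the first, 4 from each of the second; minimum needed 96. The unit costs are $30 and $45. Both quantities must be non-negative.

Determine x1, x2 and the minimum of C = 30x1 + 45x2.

x1 = 7, x2 = 10, minimum C = 660

Corner points and C = 30x1 + 45x2:
  (0, 40) → C = 1800
  (101/3, 0) → C = 1010
  (7, 10) → C = 660
  (16/5, 88/5) → C = 888
The feasible region is unbounded (it extends along (0, 1), (1, 0)), but C strictly increases along every unbounded feasible direction, so there is no improving ray and the minimum is attained at a vertex.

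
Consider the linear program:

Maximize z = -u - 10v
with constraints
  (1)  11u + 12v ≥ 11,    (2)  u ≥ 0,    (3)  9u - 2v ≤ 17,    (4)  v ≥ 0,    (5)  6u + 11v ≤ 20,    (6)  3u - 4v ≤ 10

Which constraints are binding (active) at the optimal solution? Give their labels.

(1) and (4)

Feasible corners and z = -u - 10v:
  (0, 11/12) → z = -55/6
  (1, 0) → z = -1
  (0, 20/11) → z = -200/11
  (17/9, 0) → z = -17/9
  (227/111, 26/37) → z = -1007/111

The maximum is at (1, 0). Substituting into each constraint, equality holds for (1) and (4); the remaining constraints have slack.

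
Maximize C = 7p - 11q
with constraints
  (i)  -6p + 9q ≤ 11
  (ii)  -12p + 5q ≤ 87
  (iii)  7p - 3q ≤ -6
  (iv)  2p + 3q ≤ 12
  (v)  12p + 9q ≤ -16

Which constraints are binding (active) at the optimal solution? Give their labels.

(ii) and (iii)

Feasible corners and C = 7p - 11q:
  (-28/3, -5) → C = -31/3
  (-3/2, 2/9) → C = -233/18
  (-231, -537) → C = 4290
  (-34/33, -40/99) → C = -274/99

The maximum is at (-231, -537). Substituting into each constraint, equality holds for (ii) and (iii); the remaining constraints have slack.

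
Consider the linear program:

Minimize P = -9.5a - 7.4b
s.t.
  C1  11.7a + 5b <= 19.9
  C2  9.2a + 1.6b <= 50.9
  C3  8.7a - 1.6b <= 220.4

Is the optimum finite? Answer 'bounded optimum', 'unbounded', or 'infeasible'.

unbounded

From the feasible point (11133/1364, -41245/2728), moving in the direction (-5, 11.7) keeps every constraint satisfied while P decreases without bound.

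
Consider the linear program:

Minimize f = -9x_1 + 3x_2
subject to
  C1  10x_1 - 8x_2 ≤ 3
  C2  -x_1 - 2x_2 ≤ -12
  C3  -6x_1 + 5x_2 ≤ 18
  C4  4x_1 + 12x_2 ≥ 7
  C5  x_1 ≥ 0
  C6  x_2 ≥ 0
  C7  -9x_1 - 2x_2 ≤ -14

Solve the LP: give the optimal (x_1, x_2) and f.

Corner points and f = -9x_1 + 3x_2:
  (51/14, 117/28) → f = -81/4
  (159/2, 99) → f = -837/2
  (24/17, 90/17) → f = 54/17

x_1 = 159/2, x_2 = 99, minimum f = -837/2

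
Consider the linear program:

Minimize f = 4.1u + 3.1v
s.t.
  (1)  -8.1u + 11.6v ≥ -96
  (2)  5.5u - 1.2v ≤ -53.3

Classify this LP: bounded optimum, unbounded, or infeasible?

unbounded

From the feasible point (-18337/1352, -95973/5408), moving in the direction (-11.6, -8.1) keeps every constraint satisfied while f decreases without bound.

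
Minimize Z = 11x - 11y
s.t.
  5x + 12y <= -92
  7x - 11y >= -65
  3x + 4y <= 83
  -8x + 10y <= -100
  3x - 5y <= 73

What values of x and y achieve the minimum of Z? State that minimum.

x = -23, y = -142/5, minimum Z = 297/5

Feasible corners and Z = 11x - 11y:
  (140/73, -618/73) → Z = 8338/73
  (416/61, -641/61) → Z = 11627/61
  (-23, -142/5) → Z = 297/5

The binding constraints are -8x + 10y = -100 and 3x - 5y = 73.
Solving simultaneously gives x = -23, y = -142/5.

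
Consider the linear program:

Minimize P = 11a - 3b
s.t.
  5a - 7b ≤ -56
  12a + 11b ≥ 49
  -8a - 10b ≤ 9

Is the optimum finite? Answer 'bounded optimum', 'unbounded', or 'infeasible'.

From the feasible point (-273/139, 917/139), moving in the direction (-11, 12) keeps every constraint satisfied while P decreases without bound.

unbounded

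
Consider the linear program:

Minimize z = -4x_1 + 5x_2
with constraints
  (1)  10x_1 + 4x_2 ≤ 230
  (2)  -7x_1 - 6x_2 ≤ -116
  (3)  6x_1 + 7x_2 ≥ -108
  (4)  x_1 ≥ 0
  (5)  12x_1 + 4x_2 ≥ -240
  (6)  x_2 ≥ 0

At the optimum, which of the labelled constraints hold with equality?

(1) and (6)

Vertices and z = -4x_1 + 5x_2:
  (0, 115/2) → z = 575/2
  (23, 0) → z = -92
  (0, 58/3) → z = 290/3
  (116/7, 0) → z = -464/7

The minimum is at (23, 0). Substituting into each constraint, equality holds for (1) and (6); the remaining constraints have slack.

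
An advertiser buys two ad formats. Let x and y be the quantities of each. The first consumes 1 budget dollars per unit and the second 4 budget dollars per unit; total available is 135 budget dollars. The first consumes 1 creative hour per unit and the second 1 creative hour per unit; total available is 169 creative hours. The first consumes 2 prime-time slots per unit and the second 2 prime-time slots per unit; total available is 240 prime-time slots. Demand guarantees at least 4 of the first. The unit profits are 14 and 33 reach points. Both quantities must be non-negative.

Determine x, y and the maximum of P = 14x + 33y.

x = 115, y = 5, maximum P = 1775

Extreme points and P = 14x + 33y:
  (120, 0) → P = 1680
  (4, 0) → P = 56
  (115, 5) → P = 1775
  (4, 131/4) → P = 4547/4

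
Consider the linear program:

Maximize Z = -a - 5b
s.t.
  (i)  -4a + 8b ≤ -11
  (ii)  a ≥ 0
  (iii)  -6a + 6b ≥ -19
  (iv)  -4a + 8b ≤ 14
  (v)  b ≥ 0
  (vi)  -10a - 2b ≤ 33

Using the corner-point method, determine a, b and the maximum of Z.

a = 11/4, b = 0, maximum Z = -11/4

Vertices and Z = -a - 5b:
  (43/12, 5/12) → Z = -17/3
  (11/4, 0) → Z = -11/4
  (19/6, 0) → Z = -19/6

The optimum lies where -4a + 8b = -11 and b = 0.
Solving simultaneously gives a = 11/4, b = 0.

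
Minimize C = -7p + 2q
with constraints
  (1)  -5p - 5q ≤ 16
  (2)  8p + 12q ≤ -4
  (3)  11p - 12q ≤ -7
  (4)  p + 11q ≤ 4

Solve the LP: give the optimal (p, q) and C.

Extreme points and C = -7p + 2q:
  (-227/115, -141/115) → C = 1307/115
  (-98/25, 18/25) → C = 722/25
  (-11/19, 1/19) → C = 79/19
  (-23/19, 9/19) → C = 179/19

The optimum lies where 8p + 12q = -4 and 11p - 12q = -7.
Solving simultaneously gives p = -11/19, q = 1/19.

p = -11/19, q = 1/19, minimum C = 79/19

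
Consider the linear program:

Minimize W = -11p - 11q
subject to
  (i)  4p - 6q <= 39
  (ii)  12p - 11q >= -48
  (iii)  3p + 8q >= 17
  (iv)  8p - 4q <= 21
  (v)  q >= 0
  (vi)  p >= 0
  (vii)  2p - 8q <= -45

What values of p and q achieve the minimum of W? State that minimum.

Extreme points and W = -11p - 11q:
  (423/40, 159/10) → W = -11649/40
  (3/2, 6) → W = -165/2
  (87/14, 201/28) → W = -4125/28

At the optimal vertex, 12p - 11q = -48 and 8p - 4q = 21.
Solving simultaneously gives p = 423/40, q = 159/10.

p = 423/40, q = 159/10, minimum W = -11649/40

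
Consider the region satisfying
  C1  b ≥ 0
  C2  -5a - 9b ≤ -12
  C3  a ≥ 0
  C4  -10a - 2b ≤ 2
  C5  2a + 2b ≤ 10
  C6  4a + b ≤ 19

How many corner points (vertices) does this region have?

Of the 15 pairwise boundary intersections, those satisfying every inequality are:
  (12/5, 0)
  (19/4, 0)
  (0, 4/3)
  (0, 5)
  (14/3, 1/3)

5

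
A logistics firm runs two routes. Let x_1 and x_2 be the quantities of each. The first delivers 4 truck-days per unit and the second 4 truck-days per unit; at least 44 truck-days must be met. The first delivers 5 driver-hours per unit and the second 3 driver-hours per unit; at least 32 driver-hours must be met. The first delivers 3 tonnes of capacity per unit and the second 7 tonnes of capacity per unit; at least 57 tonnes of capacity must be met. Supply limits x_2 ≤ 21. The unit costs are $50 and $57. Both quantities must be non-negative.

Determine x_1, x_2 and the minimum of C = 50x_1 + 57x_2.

x_1 = 5, x_2 = 6, minimum C = 592

The feasible region is unbounded (it extends along (1, 0)), but C strictly increases along every unbounded feasible direction, so there is no improving ray and the minimum is attained at a vertex.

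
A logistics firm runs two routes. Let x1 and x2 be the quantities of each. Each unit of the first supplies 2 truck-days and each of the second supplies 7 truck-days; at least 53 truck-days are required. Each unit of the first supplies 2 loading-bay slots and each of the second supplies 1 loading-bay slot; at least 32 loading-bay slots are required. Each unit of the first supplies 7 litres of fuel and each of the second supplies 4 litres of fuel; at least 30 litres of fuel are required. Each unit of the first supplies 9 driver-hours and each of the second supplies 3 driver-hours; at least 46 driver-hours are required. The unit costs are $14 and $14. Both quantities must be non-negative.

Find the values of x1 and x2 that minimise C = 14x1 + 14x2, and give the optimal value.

Extreme points and C = 14x1 + 14x2:
  (0, 32) → C = 448
  (53/2, 0) → C = 371
  (57/4, 7/2) → C = 497/2
The feasible region is unbounded (it extends along (0, 1), (1, 0)), but C strictly increases along every unbounded feasible direction, so there is no improving ray and the minimum is attained at a vertex.

x1 = 57/4, x2 = 7/2, minimum C = 497/2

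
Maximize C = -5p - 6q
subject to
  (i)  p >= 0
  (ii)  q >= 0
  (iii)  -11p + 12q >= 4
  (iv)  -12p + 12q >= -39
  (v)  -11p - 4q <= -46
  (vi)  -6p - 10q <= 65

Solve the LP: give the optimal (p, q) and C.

The feasible region is unbounded (it extends along (0, 1), (1, 1)), but C strictly decreases along every unbounded feasible direction, so there is no improving ray and the maximum is attained at a vertex.

At the optimal vertex, -11p + 12q = 4 and -11p - 4q = -46.
Solving simultaneously gives p = 67/22, q = 25/8.

p = 67/22, q = 25/8, maximum C = -1495/44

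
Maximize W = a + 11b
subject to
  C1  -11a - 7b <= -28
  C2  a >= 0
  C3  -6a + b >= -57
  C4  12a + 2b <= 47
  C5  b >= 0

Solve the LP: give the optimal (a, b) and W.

a = 0, b = 47/2, maximum W = 517/2

Feasible corners and W = a + 11b:
  (0, 4) → W = 44
  (28/11, 0) → W = 28/11
  (0, 47/2) → W = 517/2
  (47/12, 0) → W = 47/12

The optimum lies where a = 0 and 12a + 2b = 47.
Solving simultaneously gives a = 0, b = 47/2.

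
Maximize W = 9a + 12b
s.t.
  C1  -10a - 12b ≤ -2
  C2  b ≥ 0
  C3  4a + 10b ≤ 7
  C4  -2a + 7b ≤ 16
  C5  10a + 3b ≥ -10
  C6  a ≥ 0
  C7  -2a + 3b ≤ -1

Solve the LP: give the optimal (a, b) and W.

Feasible corners and W = 9a + 12b:
  (7/4, 0) → W = 63/4
  (1/2, 0) → W = 9/2
  (31/32, 5/16) → W = 399/32

At the optimal vertex, b = 0 and 4a + 10b = 7.
Solving simultaneously gives a = 7/4, b = 0.

a = 7/4, b = 0, maximum W = 63/4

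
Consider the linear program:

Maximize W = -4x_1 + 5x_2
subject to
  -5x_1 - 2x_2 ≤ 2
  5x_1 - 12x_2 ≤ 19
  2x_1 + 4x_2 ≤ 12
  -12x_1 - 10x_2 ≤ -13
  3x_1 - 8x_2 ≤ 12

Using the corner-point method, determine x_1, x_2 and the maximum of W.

x_1 = -2, x_2 = 4, maximum W = 28

Corner points and W = -4x_1 + 5x_2:
  (-2, 4) → W = 28
  (-23/13, 89/26) → W = 629/26
  (5, 1/2) → W = -35/2
  (2, -3/4) → W = -47/4
  (16/9, -5/6) → W = -203/18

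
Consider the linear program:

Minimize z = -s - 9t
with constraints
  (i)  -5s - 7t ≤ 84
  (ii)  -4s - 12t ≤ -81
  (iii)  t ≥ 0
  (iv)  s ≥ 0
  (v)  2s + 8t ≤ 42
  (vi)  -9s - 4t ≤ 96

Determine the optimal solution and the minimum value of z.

s = 18, t = 3/4, minimum z = -99/4

Feasible corners and z = -s - 9t:
  (81/4, 0) → z = -81/4
  (18, 3/4) → z = -99/4
  (21, 0) → z = -21

At the optimal vertex, -4s - 12t = -81 and 2s + 8t = 42.
Solving simultaneously gives s = 18, t = 3/4.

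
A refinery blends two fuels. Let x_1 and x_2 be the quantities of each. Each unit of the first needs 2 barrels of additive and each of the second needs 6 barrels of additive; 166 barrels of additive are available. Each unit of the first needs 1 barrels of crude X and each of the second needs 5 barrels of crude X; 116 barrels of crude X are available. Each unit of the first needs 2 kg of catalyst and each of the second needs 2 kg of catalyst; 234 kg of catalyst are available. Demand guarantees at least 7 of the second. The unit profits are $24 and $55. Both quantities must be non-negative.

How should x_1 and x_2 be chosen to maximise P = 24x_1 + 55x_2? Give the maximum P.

x_1 = 62, x_2 = 7, maximum P = 1873

Extreme points and P = 24x_1 + 55x_2:
  (0, 116/5) → P = 1276
  (0, 7) → P = 385
  (67/2, 33/2) → P = 3423/2
  (62, 7) → P = 1873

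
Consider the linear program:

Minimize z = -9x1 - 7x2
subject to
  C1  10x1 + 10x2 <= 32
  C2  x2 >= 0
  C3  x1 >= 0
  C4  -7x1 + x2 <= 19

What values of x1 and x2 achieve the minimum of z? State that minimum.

Extreme points and z = -9x1 - 7x2:
  (16/5, 0) → z = -144/5
  (0, 16/5) → z = -112/5
  (0, 0) → z = 0

The binding constraints are 10x1 + 10x2 = 32 and x2 = 0.
Solving simultaneously gives x1 = 16/5, x2 = 0.

x1 = 16/5, x2 = 0, minimum z = -144/5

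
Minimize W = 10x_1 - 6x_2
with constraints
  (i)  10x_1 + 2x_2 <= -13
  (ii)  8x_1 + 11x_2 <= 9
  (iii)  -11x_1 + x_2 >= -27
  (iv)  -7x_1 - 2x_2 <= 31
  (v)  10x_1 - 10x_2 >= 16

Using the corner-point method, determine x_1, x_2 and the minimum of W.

x_1 = -139/45, x_2 = -211/45, minimum W = -124/45

Corner points and W = 10x_1 - 6x_2:
  (41/32, -413/32) → W = 361/4
  (-49/60, -29/12) → W = 19/3
  (23/29, -530/29) → W = 3410/29
  (-139/45, -211/45) → W = -124/45

At the optimal vertex, -7x_1 - 2x_2 = 31 and 10x_1 - 10x_2 = 16.
Solving simultaneously gives x_1 = -139/45, x_2 = -211/45.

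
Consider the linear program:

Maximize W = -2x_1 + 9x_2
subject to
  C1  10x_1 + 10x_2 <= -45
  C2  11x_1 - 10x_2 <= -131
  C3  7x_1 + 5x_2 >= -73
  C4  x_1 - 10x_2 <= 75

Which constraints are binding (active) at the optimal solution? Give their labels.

C1 and C3

Extreme points and W = -2x_1 + 9x_2:
  (-176/21, 163/42) → W = 2171/42
  (-101/4, 83/4) → W = 949/4
  (-277/25, 114/125) → W = 3796/125

The maximum is at (-101/4, 83/4). Substituting into each constraint, equality holds for C1 and C3; the remaining constraints have slack.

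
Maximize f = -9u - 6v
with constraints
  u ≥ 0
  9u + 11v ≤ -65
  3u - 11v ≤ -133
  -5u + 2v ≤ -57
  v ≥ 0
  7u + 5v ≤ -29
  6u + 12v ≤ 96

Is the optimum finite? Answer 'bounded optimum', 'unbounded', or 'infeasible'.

The boundaries 7u + 5v = -29 and 6u + 12v = 96 meet at (-46/3, 47/3), but that point violates u ≥ 0. Every candidate vertex is excluded by some other constraint, so the feasible region is empty.

infeasible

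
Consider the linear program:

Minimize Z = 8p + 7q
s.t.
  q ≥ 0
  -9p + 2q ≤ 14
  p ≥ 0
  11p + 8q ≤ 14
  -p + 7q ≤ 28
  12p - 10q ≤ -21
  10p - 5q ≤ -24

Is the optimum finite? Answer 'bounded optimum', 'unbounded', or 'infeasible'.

infeasible

The boundaries 12p - 10q = -21 and 10p - 5q = -24 meet at (-27/8, -39/20), but that point violates q ≥ 0. Every candidate vertex is excluded by some other constraint, so the feasible region is empty.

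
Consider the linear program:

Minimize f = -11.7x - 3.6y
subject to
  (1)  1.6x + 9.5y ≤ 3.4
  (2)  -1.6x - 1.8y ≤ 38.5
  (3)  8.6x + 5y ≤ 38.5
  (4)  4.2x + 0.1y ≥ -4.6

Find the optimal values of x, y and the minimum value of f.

x = 35, y = -52.5, minimum f = -220.5

Corner points and f = -11.7x - 3.6y:
  (6975/1474, -1618/3685) → f = -3963879/73700
  (-2202/1987, 1082/1987) → f = 109341/9935
  (35, -105/2) → f = -441/2
  (-443/740, -7717/370) → f = 121491/1480

The binding constraints are -1.6x - 1.8y = 38.5 and 8.6x + 5y = 38.5.
Solving simultaneously gives x = 35, y = -105/2.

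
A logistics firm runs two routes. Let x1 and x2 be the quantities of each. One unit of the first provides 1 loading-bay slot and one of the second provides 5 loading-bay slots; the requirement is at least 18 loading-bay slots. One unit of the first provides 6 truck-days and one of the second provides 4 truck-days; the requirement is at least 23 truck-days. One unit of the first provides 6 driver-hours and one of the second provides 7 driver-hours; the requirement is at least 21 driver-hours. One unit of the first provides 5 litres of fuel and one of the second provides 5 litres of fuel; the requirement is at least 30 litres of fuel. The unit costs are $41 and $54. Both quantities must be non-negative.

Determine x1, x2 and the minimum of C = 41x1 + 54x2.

x1 = 3, x2 = 3, minimum C = 285

Corner points and C = 41x1 + 54x2:
  (0, 6) → C = 324
  (18, 0) → C = 738
  (3, 3) → C = 285
The feasible region is unbounded (it extends along (0, 1), (1, 0)), but C strictly increases along every unbounded feasible direction, so there is no improving ray and the minimum is attained at a vertex.

The binding constraints are x1 + 5x2 = 18 and 5x1 + 5x2 = 30.
Solving simultaneously gives x1 = 3, x2 = 3.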